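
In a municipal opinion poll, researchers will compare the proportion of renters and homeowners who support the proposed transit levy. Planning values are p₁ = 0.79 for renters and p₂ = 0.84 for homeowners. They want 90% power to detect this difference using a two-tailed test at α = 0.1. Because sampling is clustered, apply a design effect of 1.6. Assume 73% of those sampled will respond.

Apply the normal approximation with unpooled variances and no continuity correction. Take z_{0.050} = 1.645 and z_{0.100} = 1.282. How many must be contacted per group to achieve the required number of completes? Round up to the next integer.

n = (z_{α/2} + z_β)² · [p₁(1−p₁) + p₂(1−p₂)] / (p₁ − p₂)²
  = (1.645 + 1.282)² · (0.79·0.21 + 0.84·0.16) / (-0.05)²
  = (2.927)² · (0.1659 + 0.1344) / 0.0025
  = 8.5673 · 0.3003 / 0.0025
  = 1029.11
Design effect: 1.6 × 1029.11 = 1646.57.
Adjust for 73% response: 1646.57 / 0.73 = 2255.58.
Round up → n = 2256 per group.

n = 2256 per group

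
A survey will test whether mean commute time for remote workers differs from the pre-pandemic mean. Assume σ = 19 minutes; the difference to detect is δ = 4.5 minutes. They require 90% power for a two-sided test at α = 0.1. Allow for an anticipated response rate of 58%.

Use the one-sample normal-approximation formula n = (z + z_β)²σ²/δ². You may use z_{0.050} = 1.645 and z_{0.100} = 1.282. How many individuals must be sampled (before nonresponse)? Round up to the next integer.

n = (z_{α/2} + z_β)² · σ² / δ²
  = (1.645 + 1.282)² · 19² / 4.5²
  = 8.5673 · 361 / 20.25
  = 152.73
Adjust for 58% response: 152.73 / 0.58 = 263.33.
Round up → n = 264.

n = 264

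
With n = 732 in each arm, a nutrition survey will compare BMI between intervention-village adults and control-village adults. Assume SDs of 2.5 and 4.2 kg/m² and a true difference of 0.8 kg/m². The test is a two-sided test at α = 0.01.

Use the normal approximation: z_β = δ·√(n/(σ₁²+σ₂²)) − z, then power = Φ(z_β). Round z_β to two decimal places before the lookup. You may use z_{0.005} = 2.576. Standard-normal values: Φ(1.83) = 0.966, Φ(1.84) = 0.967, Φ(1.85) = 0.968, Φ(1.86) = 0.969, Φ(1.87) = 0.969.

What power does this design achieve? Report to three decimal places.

Power ≈ 0.968

z_β = δ·√(n/(σ₁²+σ₂²)) − z_{α/2}
    = 0.8 · √(732/23.89) − 2.576
    = 0.8 · 5.53538 − 2.576
    = 4.4283 − 2.576 = 1.8523 → 1.85
Power = Φ(1.85) = 0.968.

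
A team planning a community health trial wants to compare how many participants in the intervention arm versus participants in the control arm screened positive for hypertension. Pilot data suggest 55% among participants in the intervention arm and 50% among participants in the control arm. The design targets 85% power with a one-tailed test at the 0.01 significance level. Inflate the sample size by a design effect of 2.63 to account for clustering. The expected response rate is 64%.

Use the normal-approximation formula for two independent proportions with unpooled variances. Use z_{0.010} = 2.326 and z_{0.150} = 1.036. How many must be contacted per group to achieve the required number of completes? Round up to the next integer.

n = (z_α + z_β)² · [p₁(1−p₁) + p₂(1−p₂)] / (p₁ − p₂)²
  = (2.326 + 1.036)² · (0.55·0.45 + 0.50·0.50) / (0.05)²
  = (3.362)² · (0.2475 + 0.2500) / 0.0025
  = 11.3030 · 0.4975 / 0.0025
  = 2249.31
Design effect: 2.63 × 2249.31 = 5915.67.
Adjust for 64% response: 5915.67 / 0.64 = 9243.24.
Round up → n = 9244 per group.

n = 9244 per group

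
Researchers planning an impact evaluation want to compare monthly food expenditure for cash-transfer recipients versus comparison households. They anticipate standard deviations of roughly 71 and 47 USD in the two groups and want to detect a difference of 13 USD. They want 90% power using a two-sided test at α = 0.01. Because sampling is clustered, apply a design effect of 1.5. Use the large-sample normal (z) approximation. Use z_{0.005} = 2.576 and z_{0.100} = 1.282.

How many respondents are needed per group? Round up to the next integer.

n = (z_{α/2} + z_β)² · (σ₁² + σ₂²) / δ²
  = (2.576 + 1.282)² · (71² + 47² = 7250) / 13²
  = 14.8842 · 7250 / 169
  = 638.52
Design effect: 1.5 × 638.52 = 957.78.
Round up → n = 958 per group.

n = 958 per group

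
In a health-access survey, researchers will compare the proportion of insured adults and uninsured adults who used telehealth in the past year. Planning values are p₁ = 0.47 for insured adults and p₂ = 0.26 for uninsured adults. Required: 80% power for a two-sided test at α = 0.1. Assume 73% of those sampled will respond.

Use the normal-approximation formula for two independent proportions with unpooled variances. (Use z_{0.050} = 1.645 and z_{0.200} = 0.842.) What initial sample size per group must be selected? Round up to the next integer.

n = (z_{α/2} + z_β)² · [p₁(1−p₁) + p₂(1−p₂)] / (p₁ − p₂)²
  = (1.645 + 0.842)² · (0.47·0.53 + 0.26·0.74) / (0.21)²
  = (2.487)² · (0.2491 + 0.1924) / 0.0441
  = 6.1852 · 0.4415 / 0.0441
  = 61.92
Adjust for 73% response: 61.92 / 0.73 = 84.82.
Round up → n = 85 per group.

n = 85 per group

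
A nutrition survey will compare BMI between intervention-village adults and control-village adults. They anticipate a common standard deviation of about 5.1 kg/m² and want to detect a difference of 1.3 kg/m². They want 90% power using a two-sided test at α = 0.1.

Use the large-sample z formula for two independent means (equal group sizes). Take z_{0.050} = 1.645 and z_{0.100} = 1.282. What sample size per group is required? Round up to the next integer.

n = 264 per group

n = (z_{α/2} + z_β)² · (σ₁² + σ₂²) / δ²
  = (1.645 + 1.282)² · (2·5.1² = 52.02) / 1.3²
  = 8.5673 · 52.02 / 1.69
  = 263.71
Round up → n = 264 per group.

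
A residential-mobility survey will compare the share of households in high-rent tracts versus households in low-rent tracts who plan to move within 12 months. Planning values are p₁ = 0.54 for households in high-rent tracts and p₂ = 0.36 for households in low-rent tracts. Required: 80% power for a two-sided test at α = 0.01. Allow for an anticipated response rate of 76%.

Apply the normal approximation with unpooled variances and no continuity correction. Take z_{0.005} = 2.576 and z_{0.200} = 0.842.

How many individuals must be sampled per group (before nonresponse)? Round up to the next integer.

n = (z_{α/2} + z_β)² · [p₁(1−p₁) + p₂(1−p₂)] / (p₁ − p₂)²
  = (2.576 + 0.842)² · (0.54·0.46 + 0.36·0.64) / (0.18)²
  = (3.418)² · (0.2484 + 0.2304) / 0.0324
  = 11.6827 · 0.4788 / 0.0324
  = 172.64
Adjust for 76% response: 172.64 / 0.76 = 227.16.
Round up → n = 228 per group.

n = 228 per group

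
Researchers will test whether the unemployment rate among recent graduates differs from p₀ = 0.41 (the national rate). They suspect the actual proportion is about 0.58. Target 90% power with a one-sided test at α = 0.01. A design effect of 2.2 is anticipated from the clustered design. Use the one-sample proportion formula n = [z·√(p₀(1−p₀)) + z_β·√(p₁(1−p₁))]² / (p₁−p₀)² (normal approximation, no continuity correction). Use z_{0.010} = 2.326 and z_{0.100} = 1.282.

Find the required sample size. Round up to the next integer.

n = [z_α·√(p₀q₀) + z_β·√(p₁q₁)]² / (p₁ − p₀)²
  = [2.326·√(0.41·0.59) + 1.282·√(0.58·0.42)]² / (0.17)²
  = [2.326·0.4918 + 1.282·0.4936]² / 0.0289
  = [1.7767]² / 0.0289
  = 109.23
Design effect: 2.2 × 109.23 = 240.31.
Round up → n = 241.

n = 241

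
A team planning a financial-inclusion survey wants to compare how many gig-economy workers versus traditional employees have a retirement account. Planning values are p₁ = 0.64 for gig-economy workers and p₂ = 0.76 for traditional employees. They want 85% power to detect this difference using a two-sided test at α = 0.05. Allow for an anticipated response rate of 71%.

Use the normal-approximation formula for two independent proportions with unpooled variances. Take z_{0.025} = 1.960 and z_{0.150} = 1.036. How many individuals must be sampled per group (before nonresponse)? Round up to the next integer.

n = 363 per group

n = (z_{α/2} + z_β)² · [p₁(1−p₁) + p₂(1−p₂)] / (p₁ − p₂)²
  = (1.960 + 1.036)² · (0.64·0.36 + 0.76·0.24) / (-0.12)²
  = (2.996)² · (0.2304 + 0.1824) / 0.0144
  = 8.9760 · 0.4128 / 0.0144
  = 257.31
Adjust for 71% response: 257.31 / 0.71 = 362.41.
Round up → n = 363 per group.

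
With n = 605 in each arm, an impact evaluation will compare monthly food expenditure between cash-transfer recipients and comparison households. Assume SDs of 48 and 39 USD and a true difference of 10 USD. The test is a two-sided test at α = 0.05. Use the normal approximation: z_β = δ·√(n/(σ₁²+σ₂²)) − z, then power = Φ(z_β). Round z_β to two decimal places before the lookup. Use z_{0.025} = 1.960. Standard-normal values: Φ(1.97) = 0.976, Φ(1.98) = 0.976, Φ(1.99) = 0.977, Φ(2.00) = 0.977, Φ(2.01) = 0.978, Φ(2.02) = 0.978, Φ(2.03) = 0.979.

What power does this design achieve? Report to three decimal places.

z_β = δ·√(n/(σ₁²+σ₂²)) − z_{α/2}
    = 10 · √(605/3825) − 1.960
    = 10 · 0.39771 − 1.960
    = 3.9771 − 1.960 = 2.0171 → 2.02
Power = Φ(2.02) = 0.978.

Power ≈ 0.978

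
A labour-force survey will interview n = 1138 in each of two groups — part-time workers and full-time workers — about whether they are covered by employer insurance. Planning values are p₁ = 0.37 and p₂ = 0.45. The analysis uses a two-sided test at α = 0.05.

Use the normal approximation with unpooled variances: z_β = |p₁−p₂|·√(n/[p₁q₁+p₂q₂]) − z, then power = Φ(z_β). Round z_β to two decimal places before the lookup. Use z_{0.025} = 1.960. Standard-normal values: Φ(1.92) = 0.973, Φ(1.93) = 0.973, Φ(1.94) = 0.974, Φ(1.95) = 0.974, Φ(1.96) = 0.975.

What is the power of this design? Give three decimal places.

z_β = |p₁−p₂|·√(n/[p₁q₁+p₂q₂]) − z_{α/2}
    = 0.08 · √(1138/0.4806) − 1.960
    = 0.08 · 48.6608 − 1.960
    = 3.8929 − 1.960 = 1.9329 → 1.93
Power = Φ(1.93) = 0.973.

Power ≈ 0.973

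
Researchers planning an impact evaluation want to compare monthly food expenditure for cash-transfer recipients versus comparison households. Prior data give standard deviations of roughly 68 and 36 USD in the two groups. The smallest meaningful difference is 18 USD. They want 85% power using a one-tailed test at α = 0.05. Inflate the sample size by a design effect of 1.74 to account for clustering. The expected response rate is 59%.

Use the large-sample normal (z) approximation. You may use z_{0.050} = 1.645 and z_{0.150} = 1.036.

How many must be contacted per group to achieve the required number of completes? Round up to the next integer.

n = (z_α + z_β)² · (σ₁² + σ₂²) / δ²
  = (1.645 + 1.036)² · (68² + 36² = 5920) / 18²
  = 7.1878 · 5920 / 324
  = 131.33
Design effect: 1.74 × 131.33 = 228.52.
Adjust for 59% response: 228.52 / 0.59 = 387.32.
Round up → n = 388 per group.

n = 388 per group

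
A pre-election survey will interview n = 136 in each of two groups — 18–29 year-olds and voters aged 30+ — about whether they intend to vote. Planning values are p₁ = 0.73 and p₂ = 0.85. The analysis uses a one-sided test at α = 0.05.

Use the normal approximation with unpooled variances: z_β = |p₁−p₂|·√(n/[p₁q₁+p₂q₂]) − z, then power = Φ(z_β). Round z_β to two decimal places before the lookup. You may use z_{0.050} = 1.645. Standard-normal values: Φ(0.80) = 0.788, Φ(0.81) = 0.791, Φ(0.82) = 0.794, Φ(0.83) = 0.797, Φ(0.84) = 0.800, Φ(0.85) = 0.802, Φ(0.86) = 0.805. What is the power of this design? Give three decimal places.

Power ≈ 0.791

z_β = |p₁−p₂|·√(n/[p₁q₁+p₂q₂]) − z_α
    = 0.12 · √(136/0.3246) − 1.645
    = 0.12 · 20.4689 − 1.645
    = 2.4563 − 1.645 = 0.8113 → 0.81
Power = Φ(0.81) = 0.791.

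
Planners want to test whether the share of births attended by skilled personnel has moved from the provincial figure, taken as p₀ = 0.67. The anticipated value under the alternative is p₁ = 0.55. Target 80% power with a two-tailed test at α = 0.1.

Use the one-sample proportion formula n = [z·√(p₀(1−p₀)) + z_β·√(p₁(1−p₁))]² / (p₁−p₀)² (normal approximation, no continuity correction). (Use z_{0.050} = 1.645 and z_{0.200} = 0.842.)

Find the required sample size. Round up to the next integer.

n = 99

n = [z_{α/2}·√(p₀q₀) + z_β·√(p₁q₁)]² / (p₁ − p₀)²
  = [1.645·√(0.67·0.33) + 0.842·√(0.55·0.45)]² / (-0.12)²
  = [1.645·0.4702 + 0.842·0.4975]² / 0.0144
  = [1.1924]² / 0.0144
  = 98.74
Round up → n = 99.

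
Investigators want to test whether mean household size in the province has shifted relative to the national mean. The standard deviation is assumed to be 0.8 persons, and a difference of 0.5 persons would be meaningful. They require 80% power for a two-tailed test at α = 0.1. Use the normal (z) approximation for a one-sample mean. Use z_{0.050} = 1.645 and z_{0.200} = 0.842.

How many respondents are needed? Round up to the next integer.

n = 16

n = (z_{α/2} + z_β)² · σ² / δ²
  = (1.645 + 0.842)² · 0.8² / 0.5²
  = 6.1852 · 0.64 / 0.25
  = 15.83
Round up → n = 16.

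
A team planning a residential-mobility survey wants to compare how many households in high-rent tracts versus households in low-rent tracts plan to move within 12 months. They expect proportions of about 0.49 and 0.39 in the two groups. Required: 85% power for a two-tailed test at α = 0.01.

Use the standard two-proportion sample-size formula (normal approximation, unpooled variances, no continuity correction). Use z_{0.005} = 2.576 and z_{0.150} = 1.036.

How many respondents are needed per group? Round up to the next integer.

n = (z_{α/2} + z_β)² · [p₁(1−p₁) + p₂(1−p₂)] / (p₁ − p₂)²
  = (2.576 + 1.036)² · (0.49·0.51 + 0.39·0.61) / (0.10)²
  = (3.612)² · (0.2499 + 0.2379) / 0.0100
  = 13.0465 · 0.4878 / 0.0100
  = 636.41
Round up → n = 637 per group.

n = 637 per group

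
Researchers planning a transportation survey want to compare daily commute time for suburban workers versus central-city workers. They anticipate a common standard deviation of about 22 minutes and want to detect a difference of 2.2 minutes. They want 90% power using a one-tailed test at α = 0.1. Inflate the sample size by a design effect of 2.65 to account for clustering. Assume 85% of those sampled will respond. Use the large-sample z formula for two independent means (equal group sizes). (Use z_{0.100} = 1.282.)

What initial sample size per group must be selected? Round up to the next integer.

n = 4100 per group

n = (z_α + z_β)² · (σ₁² + σ₂²) / δ²
  = (1.282 + 1.282)² · (2·22² = 968) / 2.2²
  = 6.5741 · 968 / 4.84
  = 1314.82
Design effect: 2.65 × 1314.82 = 3484.27.
Adjust for 85% response: 3484.27 / 0.85 = 4099.14.
Round up → n = 4100 per group.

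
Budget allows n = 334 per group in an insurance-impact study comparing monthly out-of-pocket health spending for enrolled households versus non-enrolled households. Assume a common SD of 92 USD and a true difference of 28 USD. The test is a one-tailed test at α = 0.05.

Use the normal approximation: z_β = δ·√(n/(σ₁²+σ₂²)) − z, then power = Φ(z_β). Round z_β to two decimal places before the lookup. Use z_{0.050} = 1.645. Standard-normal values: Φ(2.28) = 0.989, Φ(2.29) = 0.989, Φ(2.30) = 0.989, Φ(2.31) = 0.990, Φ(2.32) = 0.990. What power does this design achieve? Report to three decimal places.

Power ≈ 0.989

z_β = δ·√(n/(σ₁²+σ₂²)) − z_α
    = 28 · √(334/16928) − 1.645
    = 28 · 0.14047 − 1.645
    = 3.9330 − 1.645 = 2.2880 → 2.29
Power = Φ(2.29) = 0.989.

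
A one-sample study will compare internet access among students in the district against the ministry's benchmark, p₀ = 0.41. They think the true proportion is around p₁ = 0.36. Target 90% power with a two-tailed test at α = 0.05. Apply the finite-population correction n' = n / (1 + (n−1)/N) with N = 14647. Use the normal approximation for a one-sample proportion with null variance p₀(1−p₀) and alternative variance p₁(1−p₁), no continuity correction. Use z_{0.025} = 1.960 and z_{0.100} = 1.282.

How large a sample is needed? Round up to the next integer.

n = [z_{α/2}·√(p₀q₀) + z_β·√(p₁q₁)]² / (p₁ − p₀)²
  = [1.960·√(0.41·0.59) + 1.282·√(0.36·0.64)]² / (-0.05)²
  = [1.960·0.4918 + 1.282·0.4800]² / 0.0025
  = [1.5794]² / 0.0025
  = 997.74
Finite-population correction (N = 14647): 997.74 / (1 + (997.74 − 1)/14647) = 934.17.
Round up → n = 935.

n = 935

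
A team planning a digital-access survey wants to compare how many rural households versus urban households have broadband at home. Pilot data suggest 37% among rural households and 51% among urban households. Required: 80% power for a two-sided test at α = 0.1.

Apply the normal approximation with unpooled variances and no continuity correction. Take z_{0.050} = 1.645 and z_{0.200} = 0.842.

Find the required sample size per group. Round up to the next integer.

n = (z_{α/2} + z_β)² · [p₁(1−p₁) + p₂(1−p₂)] / (p₁ − p₂)²
  = (1.645 + 0.842)² · (0.37·0.63 + 0.51·0.49) / (-0.14)²
  = (2.487)² · (0.2331 + 0.2499) / 0.0196
  = 6.1852 · 0.4830 / 0.0196
  = 152.42
Round up → n = 153 per group.

n = 153 per group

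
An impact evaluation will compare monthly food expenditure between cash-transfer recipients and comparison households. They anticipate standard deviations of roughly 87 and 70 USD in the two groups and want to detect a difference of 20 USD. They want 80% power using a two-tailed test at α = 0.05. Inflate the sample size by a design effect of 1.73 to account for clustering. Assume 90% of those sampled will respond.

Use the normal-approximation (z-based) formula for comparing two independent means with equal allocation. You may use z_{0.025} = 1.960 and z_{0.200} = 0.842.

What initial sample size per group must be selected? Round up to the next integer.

n = (z_{α/2} + z_β)² · (σ₁² + σ₂²) / δ²
  = (1.960 + 0.842)² · (87² + 70² = 12469) / 20²
  = 7.8512 · 12469 / 400
  = 244.74
Design effect: 1.73 × 244.74 = 423.40.
Adjust for 90% response: 423.40 / 0.90 = 470.45.
Round up → n = 471 per group.

n = 471 per group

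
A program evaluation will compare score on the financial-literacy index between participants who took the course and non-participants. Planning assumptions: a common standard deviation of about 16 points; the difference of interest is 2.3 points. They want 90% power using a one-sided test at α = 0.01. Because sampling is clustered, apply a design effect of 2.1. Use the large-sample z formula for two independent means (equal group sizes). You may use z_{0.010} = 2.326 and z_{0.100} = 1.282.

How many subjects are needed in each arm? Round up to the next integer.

n = (z_α + z_β)² · (σ₁² + σ₂²) / δ²
  = (2.326 + 1.282)² · (2·16² = 512) / 2.3²
  = 13.0177 · 512 / 5.29
  = 1259.93
Design effect: 2.1 × 1259.93 = 2645.86.
Round up → n = 2646 per group.

n = 2646 per group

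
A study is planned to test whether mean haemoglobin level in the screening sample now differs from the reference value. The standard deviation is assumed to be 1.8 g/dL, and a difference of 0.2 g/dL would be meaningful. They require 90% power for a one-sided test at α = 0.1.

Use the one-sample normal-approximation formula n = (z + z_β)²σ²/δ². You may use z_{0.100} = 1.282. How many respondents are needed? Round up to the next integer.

n = (z_α + z_β)² · σ² / δ²
  = (1.282 + 1.282)² · 1.8² / 0.2²
  = 6.5741 · 3.24 / 0.04
  = 532.50
Round up → n = 533.

n = 533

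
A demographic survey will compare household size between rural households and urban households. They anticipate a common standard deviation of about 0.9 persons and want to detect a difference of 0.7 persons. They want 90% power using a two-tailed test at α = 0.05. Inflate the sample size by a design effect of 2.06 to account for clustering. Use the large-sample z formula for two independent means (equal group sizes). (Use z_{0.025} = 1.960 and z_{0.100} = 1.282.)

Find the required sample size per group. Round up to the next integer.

n = 72 per group

n = (z_{α/2} + z_β)² · (σ₁² + σ₂²) / δ²
  = (1.960 + 1.282)² · (2·0.9² = 1.62) / 0.7²
  = 10.5106 · 1.62 / 0.49
  = 34.75
Design effect: 2.06 × 34.75 = 71.58.
Round up → n = 72 per group.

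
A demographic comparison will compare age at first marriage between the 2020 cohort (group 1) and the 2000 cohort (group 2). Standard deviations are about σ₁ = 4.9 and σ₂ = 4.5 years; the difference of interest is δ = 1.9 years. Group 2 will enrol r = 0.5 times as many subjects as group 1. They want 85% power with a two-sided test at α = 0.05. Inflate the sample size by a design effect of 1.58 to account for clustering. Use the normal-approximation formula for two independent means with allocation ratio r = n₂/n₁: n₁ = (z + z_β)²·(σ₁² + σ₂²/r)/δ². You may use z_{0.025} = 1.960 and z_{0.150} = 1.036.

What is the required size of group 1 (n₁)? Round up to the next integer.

n₁ = (z_{α/2} + z_β)² · (σ₁² + σ₂²/r) / δ²
   = (1.960 + 1.036)² · (4.9² + 4.5²/0.5) / 1.9²
   = 8.9760 · (24.01 + 40.5) / 3.61
   = 8.9760 · 64.51 / 3.61
   = 160.40
Design effect: 1.58 × 160.40 = 253.43.
Round up → n₁ = 254; n₂ = r·n₁ = 0.5 × 254 = 127.

n₁ = 254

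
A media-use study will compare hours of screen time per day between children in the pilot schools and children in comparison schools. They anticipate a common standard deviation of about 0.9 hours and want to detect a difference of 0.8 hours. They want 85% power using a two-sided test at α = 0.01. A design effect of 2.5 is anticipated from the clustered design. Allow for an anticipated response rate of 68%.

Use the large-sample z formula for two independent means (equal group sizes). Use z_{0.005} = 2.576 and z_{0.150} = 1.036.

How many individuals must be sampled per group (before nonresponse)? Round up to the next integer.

n = 122 per group

n = (z_{α/2} + z_β)² · (σ₁² + σ₂²) / δ²
  = (2.576 + 1.036)² · (2·0.9² = 1.62) / 0.8²
  = 13.0465 · 1.62 / 0.64
  = 33.02
Design effect: 2.5 × 33.02 = 82.56.
Adjust for 68% response: 82.56 / 0.68 = 121.41.
Round up → n = 122 per group.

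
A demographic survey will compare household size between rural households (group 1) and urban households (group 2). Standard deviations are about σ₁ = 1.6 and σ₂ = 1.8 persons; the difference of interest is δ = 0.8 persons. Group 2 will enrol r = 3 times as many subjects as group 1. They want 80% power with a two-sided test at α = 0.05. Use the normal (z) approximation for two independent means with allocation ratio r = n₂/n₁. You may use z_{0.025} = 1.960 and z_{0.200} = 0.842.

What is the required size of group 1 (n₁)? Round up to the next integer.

n₁ = 45

n₁ = (z_{α/2} + z_β)² · (σ₁² + σ₂²/r) / δ²
   = (1.960 + 0.842)² · (1.6² + 1.8²/3) / 0.8²
   = 7.8512 · (2.56 + 1.08) / 0.64
   = 7.8512 · 3.64 / 0.64
   = 44.65
Round up → n₁ = 45; n₂ = r·n₁ = 3 × 45 = 135.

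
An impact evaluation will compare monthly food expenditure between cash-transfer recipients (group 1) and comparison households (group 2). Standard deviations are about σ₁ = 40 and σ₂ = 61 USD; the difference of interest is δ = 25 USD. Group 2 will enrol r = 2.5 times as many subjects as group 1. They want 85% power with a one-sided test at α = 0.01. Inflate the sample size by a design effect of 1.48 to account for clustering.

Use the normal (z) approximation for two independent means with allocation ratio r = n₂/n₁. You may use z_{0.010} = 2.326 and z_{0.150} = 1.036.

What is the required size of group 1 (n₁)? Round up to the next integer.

n₁ = 83

n₁ = (z_α + z_β)² · (σ₁² + σ₂²/r) / δ²
   = (2.326 + 1.036)² · (40² + 61²/2.5) / 25²
   = 11.3030 · (1600 + 1488.4) / 625
   = 11.3030 · 3088.4 / 625
   = 55.85
Design effect: 1.48 × 55.85 = 82.66.
Round up → n₁ = 83; n₂ = r·n₁ = 2.5 × 83 = 208.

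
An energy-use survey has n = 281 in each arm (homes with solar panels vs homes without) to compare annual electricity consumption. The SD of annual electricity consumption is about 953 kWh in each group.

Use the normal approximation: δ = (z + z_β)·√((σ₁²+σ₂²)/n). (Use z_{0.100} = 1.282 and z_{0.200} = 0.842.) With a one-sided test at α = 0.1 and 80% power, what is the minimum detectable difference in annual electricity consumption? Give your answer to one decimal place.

δ = (z_α + z_β) · √((σ₁²+σ₂²)/n)
  = (1.282 + 0.842) · √(1816418/281)
  = 2.124 · √6464.1
  = 2.124 · 80.3998
  = 170.7691

Minimum detectable difference ≈ 170.8 kWh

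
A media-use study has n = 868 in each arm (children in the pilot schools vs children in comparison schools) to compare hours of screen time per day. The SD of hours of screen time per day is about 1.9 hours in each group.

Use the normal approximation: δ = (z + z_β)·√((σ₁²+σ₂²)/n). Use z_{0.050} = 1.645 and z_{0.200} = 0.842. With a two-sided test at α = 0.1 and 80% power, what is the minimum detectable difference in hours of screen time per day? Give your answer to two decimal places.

Minimum detectable difference ≈ 0.23 hours

δ = (z_{α/2} + z_β) · √((σ₁²+σ₂²)/n)
  = (1.645 + 0.842) · √(7.22/868)
  = 2.487 · √0.00832
  = 2.487 · 0.0912
  = 0.2268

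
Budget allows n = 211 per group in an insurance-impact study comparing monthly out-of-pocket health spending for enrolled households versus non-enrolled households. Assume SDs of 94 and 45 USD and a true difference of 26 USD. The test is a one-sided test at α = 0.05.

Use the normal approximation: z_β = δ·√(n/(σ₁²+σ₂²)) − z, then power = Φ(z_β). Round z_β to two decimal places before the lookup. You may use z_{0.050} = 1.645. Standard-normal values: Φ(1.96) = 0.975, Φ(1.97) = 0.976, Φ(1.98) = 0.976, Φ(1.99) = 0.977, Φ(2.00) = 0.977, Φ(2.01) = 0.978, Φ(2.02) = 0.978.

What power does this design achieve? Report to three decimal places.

Power ≈ 0.976

z_β = δ·√(n/(σ₁²+σ₂²)) − z_α
    = 26 · √(211/10861) − 1.645
    = 26 · 0.13938 − 1.645
    = 3.6239 − 1.645 = 1.9789 → 1.98
Power = Φ(1.98) = 0.976.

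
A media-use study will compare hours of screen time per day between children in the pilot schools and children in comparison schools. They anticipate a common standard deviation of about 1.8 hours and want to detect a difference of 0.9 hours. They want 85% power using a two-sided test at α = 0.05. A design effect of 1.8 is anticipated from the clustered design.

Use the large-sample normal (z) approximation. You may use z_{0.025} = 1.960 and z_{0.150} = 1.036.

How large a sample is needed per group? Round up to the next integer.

n = (z_{α/2} + z_β)² · (σ₁² + σ₂²) / δ²
  = (1.960 + 1.036)² · (2·1.8² = 6.48) / 0.9²
  = 8.9760 · 6.48 / 0.81
  = 71.81
Design effect: 1.8 × 71.81 = 129.25.
Round up → n = 130 per group.

n = 130 per group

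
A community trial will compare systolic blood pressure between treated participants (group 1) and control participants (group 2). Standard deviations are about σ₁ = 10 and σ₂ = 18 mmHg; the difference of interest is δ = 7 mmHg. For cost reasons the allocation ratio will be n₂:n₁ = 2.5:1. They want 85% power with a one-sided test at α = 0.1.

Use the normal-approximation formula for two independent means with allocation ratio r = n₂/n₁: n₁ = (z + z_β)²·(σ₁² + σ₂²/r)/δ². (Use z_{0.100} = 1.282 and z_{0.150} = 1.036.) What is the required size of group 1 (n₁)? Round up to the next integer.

n₁ = (z_α + z_β)² · (σ₁² + σ₂²/r) / δ²
   = (1.282 + 1.036)² · (10² + 18²/2.5) / 7²
   = 5.3731 · (100 + 129.6) / 49
   = 5.3731 · 229.6 / 49
   = 25.18
Round up → n₁ = 26; n₂ = r·n₁ = 2.5 × 26 = 65.

n₁ = 26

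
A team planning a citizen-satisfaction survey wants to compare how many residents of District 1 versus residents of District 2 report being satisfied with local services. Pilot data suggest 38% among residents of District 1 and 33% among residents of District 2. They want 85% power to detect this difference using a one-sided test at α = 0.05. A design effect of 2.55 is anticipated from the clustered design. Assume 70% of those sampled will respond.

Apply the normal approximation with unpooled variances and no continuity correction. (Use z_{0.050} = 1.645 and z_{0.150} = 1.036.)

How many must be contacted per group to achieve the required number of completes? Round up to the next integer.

n = (z_α + z_β)² · [p₁(1−p₁) + p₂(1−p₂)] / (p₁ − p₂)²
  = (1.645 + 1.036)² · (0.38·0.62 + 0.33·0.67) / (0.05)²
  = (2.681)² · (0.2356 + 0.2211) / 0.0025
  = 7.1878 · 0.4567 / 0.0025
  = 1313.06
Design effect: 2.55 × 1313.06 = 3348.30.
Adjust for 70% response: 3348.30 / 0.70 = 4783.29.
Round up → n = 4784 per group.

n = 4784 per group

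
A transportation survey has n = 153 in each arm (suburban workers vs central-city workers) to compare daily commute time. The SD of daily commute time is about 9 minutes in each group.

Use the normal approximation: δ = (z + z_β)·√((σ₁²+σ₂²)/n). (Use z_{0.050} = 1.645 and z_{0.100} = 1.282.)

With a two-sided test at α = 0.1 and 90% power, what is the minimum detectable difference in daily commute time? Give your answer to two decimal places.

Minimum detectable difference ≈ 3.01 minutes

δ = (z_{α/2} + z_β) · √((σ₁²+σ₂²)/n)
  = (1.645 + 1.282) · √(162/153)
  = 2.927 · √1.0588
  = 2.927 · 1.0290
  = 3.0119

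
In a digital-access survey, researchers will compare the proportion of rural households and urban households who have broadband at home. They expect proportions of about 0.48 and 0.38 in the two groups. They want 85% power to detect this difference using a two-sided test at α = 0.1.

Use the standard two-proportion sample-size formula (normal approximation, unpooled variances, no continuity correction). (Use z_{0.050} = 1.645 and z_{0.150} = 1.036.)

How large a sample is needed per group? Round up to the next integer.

n = 349 per group

n = (z_{α/2} + z_β)² · [p₁(1−p₁) + p₂(1−p₂)] / (p₁ − p₂)²
  = (1.645 + 1.036)² · (0.48·0.52 + 0.38·0.62) / (0.10)²
  = (2.681)² · (0.2496 + 0.2356) / 0.0100
  = 7.1878 · 0.4852 / 0.0100
  = 348.75
Round up → n = 349 per group.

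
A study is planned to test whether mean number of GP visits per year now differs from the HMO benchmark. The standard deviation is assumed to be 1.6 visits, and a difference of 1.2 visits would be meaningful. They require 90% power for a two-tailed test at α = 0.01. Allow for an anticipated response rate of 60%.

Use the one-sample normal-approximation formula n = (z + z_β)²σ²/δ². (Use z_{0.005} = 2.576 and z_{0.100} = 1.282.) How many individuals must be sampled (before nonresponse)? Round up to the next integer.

n = (z_{α/2} + z_β)² · σ² / δ²
  = (2.576 + 1.282)² · 1.6² / 1.2²
  = 14.8842 · 2.56 / 1.44
  = 26.46
Adjust for 60% response: 26.46 / 0.60 = 44.10.
Round up → n = 45.

n = 45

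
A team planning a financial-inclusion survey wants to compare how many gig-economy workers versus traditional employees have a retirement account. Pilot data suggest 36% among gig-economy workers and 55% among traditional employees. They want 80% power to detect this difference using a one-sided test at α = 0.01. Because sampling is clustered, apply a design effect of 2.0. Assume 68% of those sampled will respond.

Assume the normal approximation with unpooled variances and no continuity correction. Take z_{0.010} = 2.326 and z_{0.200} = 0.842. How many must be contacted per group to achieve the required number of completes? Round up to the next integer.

n = 391 per group

n = (z_α + z_β)² · [p₁(1−p₁) + p₂(1−p₂)] / (p₁ − p₂)²
  = (2.326 + 0.842)² · (0.36·0.64 + 0.55·0.45) / (-0.19)²
  = (3.168)² · (0.2304 + 0.2475) / 0.0361
  = 10.0362 · 0.4779 / 0.0361
  = 132.86
Design effect: 2.0 × 132.86 = 265.72.
Adjust for 68% response: 265.72 / 0.68 = 390.77.
Round up → n = 391 per group.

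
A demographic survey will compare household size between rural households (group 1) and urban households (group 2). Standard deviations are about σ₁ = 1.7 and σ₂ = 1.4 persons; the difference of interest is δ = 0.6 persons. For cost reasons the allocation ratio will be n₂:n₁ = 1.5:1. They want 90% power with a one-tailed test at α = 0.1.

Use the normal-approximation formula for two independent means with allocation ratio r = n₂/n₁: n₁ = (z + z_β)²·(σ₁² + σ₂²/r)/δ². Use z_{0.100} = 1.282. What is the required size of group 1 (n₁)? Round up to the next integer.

n₁ = (z_α + z_β)² · (σ₁² + σ₂²/r) / δ²
   = (1.282 + 1.282)² · (1.7² + 1.4²/1.5) / 0.6²
   = 6.5741 · (2.89 + 1.3067) / 0.36
   = 6.5741 · 4.1967 / 0.36
   = 76.64
Round up → n₁ = 77; n₂ = r·n₁ = 1.5 × 77 = 116.

n₁ = 77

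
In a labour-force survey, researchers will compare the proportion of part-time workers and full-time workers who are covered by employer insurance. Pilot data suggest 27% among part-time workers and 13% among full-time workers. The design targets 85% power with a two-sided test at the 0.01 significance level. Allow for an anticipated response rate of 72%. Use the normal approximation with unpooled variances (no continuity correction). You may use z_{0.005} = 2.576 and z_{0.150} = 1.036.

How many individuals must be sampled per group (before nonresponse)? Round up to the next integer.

n = 287 per group

n = (z_{α/2} + z_β)² · [p₁(1−p₁) + p₂(1−p₂)] / (p₁ − p₂)²
  = (2.576 + 1.036)² · (0.27·0.73 + 0.13·0.87) / (0.14)²
  = (3.612)² · (0.1971 + 0.1131) / 0.0196
  = 13.0465 · 0.3102 / 0.0196
  = 206.48
Adjust for 72% response: 206.48 / 0.72 = 286.78.
Round up → n = 287 per group.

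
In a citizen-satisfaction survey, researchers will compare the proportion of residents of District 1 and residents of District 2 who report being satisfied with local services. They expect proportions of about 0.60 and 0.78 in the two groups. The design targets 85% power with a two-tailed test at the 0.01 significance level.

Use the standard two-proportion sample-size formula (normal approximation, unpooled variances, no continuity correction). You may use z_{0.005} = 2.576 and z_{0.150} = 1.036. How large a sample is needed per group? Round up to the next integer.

n = (z_{α/2} + z_β)² · [p₁(1−p₁) + p₂(1−p₂)] / (p₁ − p₂)²
  = (2.576 + 1.036)² · (0.60·0.40 + 0.78·0.22) / (-0.18)²
  = (3.612)² · (0.2400 + 0.1716) / 0.0324
  = 13.0465 · 0.4116 / 0.0324
  = 165.74
Round up → n = 166 per group.

n = 166 per group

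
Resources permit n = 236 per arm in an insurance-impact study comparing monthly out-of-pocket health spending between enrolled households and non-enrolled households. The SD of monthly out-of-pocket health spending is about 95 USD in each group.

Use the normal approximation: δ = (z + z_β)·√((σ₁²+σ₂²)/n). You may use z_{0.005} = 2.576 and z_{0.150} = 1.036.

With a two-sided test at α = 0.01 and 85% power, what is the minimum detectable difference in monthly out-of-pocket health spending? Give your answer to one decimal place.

Minimum detectable difference ≈ 31.6 USD

δ = (z_{α/2} + z_β) · √((σ₁²+σ₂²)/n)
  = (2.576 + 1.036) · √(18050/236)
  = 3.612 · √76.4831
  = 3.612 · 8.7455
  = 31.5886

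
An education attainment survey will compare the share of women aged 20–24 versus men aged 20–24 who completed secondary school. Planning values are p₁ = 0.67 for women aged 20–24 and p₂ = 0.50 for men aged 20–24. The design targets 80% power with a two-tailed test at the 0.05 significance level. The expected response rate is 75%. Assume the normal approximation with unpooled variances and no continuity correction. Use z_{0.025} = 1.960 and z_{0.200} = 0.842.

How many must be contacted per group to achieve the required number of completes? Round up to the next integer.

n = 171 per group

n = (z_{α/2} + z_β)² · [p₁(1−p₁) + p₂(1−p₂)] / (p₁ − p₂)²
  = (1.960 + 0.842)² · (0.67·0.33 + 0.50·0.50) / (0.17)²
  = (2.802)² · (0.2211 + 0.2500) / 0.0289
  = 7.8512 · 0.4711 / 0.0289
  = 127.98
Adjust for 75% response: 127.98 / 0.75 = 170.64.
Round up → n = 171 per group.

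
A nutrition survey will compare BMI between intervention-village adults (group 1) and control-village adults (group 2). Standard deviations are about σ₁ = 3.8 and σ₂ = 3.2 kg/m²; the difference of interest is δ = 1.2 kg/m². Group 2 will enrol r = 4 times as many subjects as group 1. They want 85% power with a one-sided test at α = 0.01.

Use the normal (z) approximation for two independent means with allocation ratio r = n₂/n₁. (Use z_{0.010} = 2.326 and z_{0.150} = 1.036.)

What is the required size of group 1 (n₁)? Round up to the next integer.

n₁ = 134

n₁ = (z_α + z_β)² · (σ₁² + σ₂²/r) / δ²
   = (2.326 + 1.036)² · (3.8² + 3.2²/4) / 1.2²
   = 11.3030 · (14.44 + 2.56) / 1.44
   = 11.3030 · 17 / 1.44
   = 133.44
Round up → n₁ = 134; n₂ = r·n₁ = 4 × 134 = 536.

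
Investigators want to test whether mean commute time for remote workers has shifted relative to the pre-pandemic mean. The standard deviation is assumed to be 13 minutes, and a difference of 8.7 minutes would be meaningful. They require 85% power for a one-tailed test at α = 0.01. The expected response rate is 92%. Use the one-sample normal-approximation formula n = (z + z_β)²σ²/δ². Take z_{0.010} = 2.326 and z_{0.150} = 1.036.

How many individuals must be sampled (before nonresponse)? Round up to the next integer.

n = 28

n = (z_α + z_β)² · σ² / δ²
  = (2.326 + 1.036)² · 13² / 8.7²
  = 11.3030 · 169 / 75.69
  = 25.24
Adjust for 92% response: 25.24 / 0.92 = 27.43.
Round up → n = 28.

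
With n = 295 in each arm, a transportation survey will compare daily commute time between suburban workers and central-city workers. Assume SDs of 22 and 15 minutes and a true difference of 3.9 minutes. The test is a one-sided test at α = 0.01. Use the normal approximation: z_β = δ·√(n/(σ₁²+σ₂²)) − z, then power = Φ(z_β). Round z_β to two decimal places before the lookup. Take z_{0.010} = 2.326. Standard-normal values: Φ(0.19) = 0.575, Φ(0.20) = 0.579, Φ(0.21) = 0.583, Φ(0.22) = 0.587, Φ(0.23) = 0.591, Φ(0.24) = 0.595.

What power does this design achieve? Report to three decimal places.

z_β = δ·√(n/(σ₁²+σ₂²)) − z_α
    = 3.9 · √(295/709) − 2.326
    = 3.9 · 0.64504 − 2.326
    = 2.5157 − 2.326 = 0.1897 → 0.19
Power = Φ(0.19) = 0.575.

Power ≈ 0.575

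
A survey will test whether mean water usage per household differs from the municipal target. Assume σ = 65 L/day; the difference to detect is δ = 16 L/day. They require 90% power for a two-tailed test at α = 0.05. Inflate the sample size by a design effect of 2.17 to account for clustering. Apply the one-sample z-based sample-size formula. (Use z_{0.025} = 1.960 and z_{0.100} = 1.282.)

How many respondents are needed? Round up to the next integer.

n = 377

n = (z_{α/2} + z_β)² · σ² / δ²
  = (1.960 + 1.282)² · 65² / 16²
  = 10.5106 · 4225 / 256
  = 173.47
Design effect: 2.17 × 173.47 = 376.42.
Round up → n = 377.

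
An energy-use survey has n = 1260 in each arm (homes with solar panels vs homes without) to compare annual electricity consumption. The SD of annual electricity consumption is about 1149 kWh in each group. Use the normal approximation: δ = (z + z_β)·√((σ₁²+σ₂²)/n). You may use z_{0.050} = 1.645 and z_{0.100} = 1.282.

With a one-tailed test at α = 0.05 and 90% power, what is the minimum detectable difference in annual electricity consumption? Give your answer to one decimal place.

Minimum detectable difference ≈ 134.0 kWh

δ = (z_α + z_β) · √((σ₁²+σ₂²)/n)
  = (1.645 + 1.282) · √(2640402/1260)
  = 2.927 · √2095.6
  = 2.927 · 45.7773
  = 133.9900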